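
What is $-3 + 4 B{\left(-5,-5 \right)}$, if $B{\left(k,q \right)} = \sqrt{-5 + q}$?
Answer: $-3 + 4 i \sqrt{10} \approx -3.0 + 12.649 i$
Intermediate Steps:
$-3 + 4 B{\left(-5,-5 \right)} = -3 + 4 \sqrt{-5 - 5} = -3 + 4 \sqrt{-10} = -3 + 4 i \sqrt{10}$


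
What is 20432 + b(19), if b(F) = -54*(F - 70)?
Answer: 23186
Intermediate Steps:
b(F) = 3780 - 54*F (b(F) = -54*(-70 + F) = 3780 - 54*F)
20432 + b(19) = 20432 + (3780 - 54*19) = 20432 + (3780 - 1026) = 20432 + 2754 = 23186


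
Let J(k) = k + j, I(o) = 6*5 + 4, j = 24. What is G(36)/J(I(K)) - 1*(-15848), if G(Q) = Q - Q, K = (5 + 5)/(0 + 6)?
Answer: 15848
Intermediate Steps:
K = 5/3 (K = 10/6 = 10*(1/6) = 5/3 ≈ 1.6667)
G(Q) = 0
I(o) = 34 (I(o) = 30 + 4 = 34)
J(k) = 24 + k (J(k) = k + 24 = 24 + k)
G(36)/J(I(K)) - 1*(-15848) = 0/(24 + 34) - 1*(-15848) = 0/58 + 15848 = 0*(1/58) + 15848 = 0 + 15848 = 15848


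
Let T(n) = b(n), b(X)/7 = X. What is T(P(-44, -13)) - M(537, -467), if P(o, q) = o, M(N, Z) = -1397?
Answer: 1089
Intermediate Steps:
b(X) = 7*X
T(n) = 7*n
T(P(-44, -13)) - M(537, -467) = 7*(-44) - 1*(-1397) = -308 + 1397 = 1089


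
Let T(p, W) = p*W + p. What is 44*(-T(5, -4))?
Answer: 660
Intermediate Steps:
T(p, W) = p + W*p (T(p, W) = W*p + p = p + W*p)
44*(-T(5, -4)) = 44*(-5*(1 - 4)) = 44*(-5*(-3)) = 44*(-1*(-15)) = 44*15 = 660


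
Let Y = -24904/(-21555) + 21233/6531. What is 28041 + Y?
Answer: 1316037289748/46925235 ≈ 28045.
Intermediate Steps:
Y = 206775113/46925235 (Y = -24904*(-1/21555) + 21233*(1/6531) = 24904/21555 + 21233/6531 = 206775113/46925235 ≈ 4.4065)
28041 + Y = 28041 + 206775113/46925235 = 1316037289748/46925235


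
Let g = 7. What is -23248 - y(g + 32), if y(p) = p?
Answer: -23287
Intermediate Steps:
-23248 - y(g + 32) = -23248 - (7 + 32) = -23248 - 1*39 = -23248 - 39 = -23287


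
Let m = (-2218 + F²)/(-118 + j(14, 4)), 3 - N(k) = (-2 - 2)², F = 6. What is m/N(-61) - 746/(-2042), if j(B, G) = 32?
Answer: -905404/570739 ≈ -1.5864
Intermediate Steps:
N(k) = -13 (N(k) = 3 - (-2 - 2)² = 3 - 1*(-4)² = 3 - 1*16 = 3 - 16 = -13)
m = 1091/43 (m = (-2218 + 6²)/(-118 + 32) = (-2218 + 36)/(-86) = -2182*(-1/86) = 1091/43 ≈ 25.372)
m/N(-61) - 746/(-2042) = (1091/43)/(-13) - 746/(-2042) = (1091/43)*(-1/13) - 746*(-1/2042) = -1091/559 + 373/1021 = -905404/570739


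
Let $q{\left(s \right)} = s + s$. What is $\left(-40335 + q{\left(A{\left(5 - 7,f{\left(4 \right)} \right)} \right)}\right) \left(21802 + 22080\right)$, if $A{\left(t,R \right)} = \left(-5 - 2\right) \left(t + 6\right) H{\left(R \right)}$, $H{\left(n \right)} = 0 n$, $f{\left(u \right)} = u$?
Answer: $-1769980470$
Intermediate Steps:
$H{\left(n \right)} = 0$
$A{\left(t,R \right)} = 0$ ($A{\left(t,R \right)} = \left(-5 - 2\right) \left(t + 6\right) 0 = - 7 \left(6 + t\right) 0 = \left(-42 - 7 t\right) 0 = 0$)
$q{\left(s \right)} = 2 s$
$\left(-40335 + q{\left(A{\left(5 - 7,f{\left(4 \right)} \right)} \right)}\right) \left(21802 + 22080\right) = \left(-40335 + 2 \cdot 0\right) \left(21802 + 22080\right) = \left(-40335 + 0\right) 43882 = \left(-40335\right) 43882 = -1769980470$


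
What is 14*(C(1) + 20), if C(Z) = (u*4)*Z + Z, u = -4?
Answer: 70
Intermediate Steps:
C(Z) = -15*Z (C(Z) = (-4*4)*Z + Z = -16*Z + Z = -15*Z)
14*(C(1) + 20) = 14*(-15*1 + 20) = 14*(-15 + 20) = 14*5 = 70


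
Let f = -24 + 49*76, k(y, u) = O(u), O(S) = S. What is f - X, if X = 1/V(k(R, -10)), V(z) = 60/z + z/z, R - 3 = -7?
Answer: 18501/5 ≈ 3700.2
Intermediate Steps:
R = -4 (R = 3 - 7 = -4)
k(y, u) = u
V(z) = 1 + 60/z (V(z) = 60/z + 1 = 1 + 60/z)
f = 3700 (f = -24 + 3724 = 3700)
X = -⅕ (X = 1/((60 - 10)/(-10)) = 1/(-⅒*50) = 1/(-5) = -⅕ ≈ -0.20000)
f - X = 3700 - 1*(-⅕) = 3700 + ⅕ = 18501/5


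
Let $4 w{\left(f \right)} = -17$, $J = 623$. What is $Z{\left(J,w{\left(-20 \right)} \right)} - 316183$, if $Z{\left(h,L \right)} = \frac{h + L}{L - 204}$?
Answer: $- \frac{263382914}{833} \approx -3.1619 \cdot 10^{5}$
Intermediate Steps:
$w{\left(f \right)} = - \frac{17}{4}$ ($w{\left(f \right)} = \frac{1}{4} \left(-17\right) = - \frac{17}{4}$)
$Z{\left(h,L \right)} = \frac{L + h}{-204 + L}$
$Z{\left(J,w{\left(-20 \right)} \right)} - 316183 = \frac{- \frac{17}{4} + 623}{-204 - \frac{17}{4}} - 316183 = \frac{1}{- \frac{833}{4}} \cdot \frac{2475}{4} - 316183 = \left(- \frac{4}{833}\right) \frac{2475}{4} - 316183 = - \frac{2475}{833} - 316183 = - \frac{263382914}{833}$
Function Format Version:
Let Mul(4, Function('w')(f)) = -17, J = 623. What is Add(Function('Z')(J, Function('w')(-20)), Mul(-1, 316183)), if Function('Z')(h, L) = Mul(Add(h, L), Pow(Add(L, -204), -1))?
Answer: Rational(-263382914, 833) ≈ -3.1619e+5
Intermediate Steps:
Function('w')(f) = Rational(-17, 4) (Function('w')(f) = Mul(Rational(1, 4), -17) = Rational(-17, 4))
Function('Z')(h, L) = Mul(Pow(Add(-204, L), -1), Add(L, h)) (Function('Z')(h, L) = Mul(Add(L, h), Pow(Add(-204, L), -1)) = Mul(Pow(Add(-204, L), -1), Add(L, h)))
Add(Function('Z')(J, Function('w')(-20)), Mul(-1, 316183)) = Add(Mul(Pow(Add(-204, Rational(-17, 4)), -1), Add(Rational(-17, 4), 623)), Mul(-1, 316183)) = Add(Mul(Pow(Rational(-833, 4), -1), Rational(2475, 4)), -316183) = Add(Mul(Rational(-4, 833), Rational(2475, 4)), -316183) = Add(Rational(-2475, 833), -316183) = Rational(-263382914, 833)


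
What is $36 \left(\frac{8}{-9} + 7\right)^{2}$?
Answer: $\frac{12100}{9} \approx 1344.4$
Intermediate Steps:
$36 \left(\frac{8}{-9} + 7\right)^{2} = 36 \left(8 \left(- \frac{1}{9}\right) + 7\right)^{2} = 36 \left(- \frac{8}{9} + 7\right)^{2} = 36 \left(\frac{55}{9}\right)^{2} = 36 \cdot \frac{3025}{81} = \frac{12100}{9}$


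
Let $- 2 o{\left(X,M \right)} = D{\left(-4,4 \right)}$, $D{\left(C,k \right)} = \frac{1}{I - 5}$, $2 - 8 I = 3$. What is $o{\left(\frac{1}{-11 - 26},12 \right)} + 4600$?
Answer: $\frac{188604}{41} \approx 4600.1$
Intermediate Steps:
$I = - \frac{1}{8}$ ($I = \frac{1}{4} - \frac{3}{8} = - \frac{1}{8} \approx -0.125$)
$D{\left(C,k \right)} = - \frac{8}{41}$ ($D{\left(C,k \right)} = \frac{1}{- \frac{1}{8} - 5} = \frac{1}{- \frac{41}{8}} = - \frac{8}{41}$)
$o{\left(X,M \right)} = \frac{4}{41}$ ($o{\left(X,M \right)} = \left(- \frac{1}{2}\right) \left(- \frac{8}{41}\right) = \frac{4}{41}$)
$o{\left(\frac{1}{-11 - 26},12 \right)} + 4600 = \frac{4}{41} + 4600 = \frac{188604}{41}$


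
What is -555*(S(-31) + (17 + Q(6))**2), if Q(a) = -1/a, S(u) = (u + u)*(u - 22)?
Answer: -23771945/12 ≈ -1.9810e+6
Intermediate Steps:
S(u) = 2*u*(-22 + u) (S(u) = (2*u)*(-22 + u) = 2*u*(-22 + u))
-555*(S(-31) + (17 + Q(6))**2) = -555*(2*(-31)*(-22 - 31) + (17 - 1/6)**2) = -555*(2*(-31)*(-53) + (17 - 1*1/6)**2) = -555*(3286 + (17 - 1/6)**2) = -555*(3286 + (101/6)**2) = -555*(3286 + 10201/36) = -555*128497/36 = -23771945/12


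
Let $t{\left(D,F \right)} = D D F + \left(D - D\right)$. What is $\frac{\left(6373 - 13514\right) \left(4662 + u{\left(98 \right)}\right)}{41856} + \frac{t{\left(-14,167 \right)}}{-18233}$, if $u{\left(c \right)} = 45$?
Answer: $- \frac{204743384221}{254386816} \approx -804.85$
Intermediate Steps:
$t{\left(D,F \right)} = F D^{2}$ ($t{\left(D,F \right)} = D^{2} F + 0 = F D^{2} + 0 = F D^{2}$)
$\frac{\left(6373 - 13514\right) \left(4662 + u{\left(98 \right)}\right)}{41856} + \frac{t{\left(-14,167 \right)}}{-18233} = \frac{\left(6373 - 13514\right) \left(4662 + 45\right)}{41856} + \frac{167 \left(-14\right)^{2}}{-18233} = \left(-7141\right) 4707 \cdot \frac{1}{41856} + 167 \cdot 196 \left(- \frac{1}{18233}\right) = \left(-33612687\right) \frac{1}{41856} + 32732 \left(- \frac{1}{18233}\right) = - \frac{11204229}{13952} - \frac{32732}{18233} = - \frac{204743384221}{254386816}$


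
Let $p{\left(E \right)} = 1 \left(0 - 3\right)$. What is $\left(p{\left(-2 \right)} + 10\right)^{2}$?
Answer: $49$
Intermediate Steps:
$p{\left(E \right)} = -3$ ($p{\left(E \right)} = 1 \left(-3\right) = -3$)
$\left(p{\left(-2 \right)} + 10\right)^{2} = \left(-3 + 10\right)^{2} = 7^{2} = 49$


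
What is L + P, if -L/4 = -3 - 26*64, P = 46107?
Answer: 52775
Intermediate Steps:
L = 6668 (L = -4*(-3 - 26*64) = -4*(-3 - 1664) = -4*(-1667) = 6668)
L + P = 6668 + 46107 = 52775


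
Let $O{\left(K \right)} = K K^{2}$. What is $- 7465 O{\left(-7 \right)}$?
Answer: $2560495$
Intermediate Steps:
$O{\left(K \right)} = K^{3}$
$- 7465 O{\left(-7 \right)} = - 7465 \left(-7\right)^{3} = \left(-7465\right) \left(-343\right) = 2560495$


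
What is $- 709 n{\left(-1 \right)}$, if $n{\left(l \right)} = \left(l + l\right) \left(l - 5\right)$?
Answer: $-8508$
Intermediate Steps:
$n{\left(l \right)} = 2 l \left(-5 + l\right)$
$- 709 n{\left(-1 \right)} = - 709 \cdot 2 \left(-1\right) \left(-5 - 1\right) = - 709 \cdot 2 \left(-1\right) \left(-6\right) = \left(-709\right) 12 = -8508$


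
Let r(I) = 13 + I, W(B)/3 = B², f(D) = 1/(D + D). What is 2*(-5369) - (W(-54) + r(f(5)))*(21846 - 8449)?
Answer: -1173831947/10 ≈ -1.1738e+8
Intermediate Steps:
f(D) = 1/(2*D)
W(B) = 3*B²
2*(-5369) - (W(-54) + r(f(5)))*(21846 - 8449) = 2*(-5369) - (3*(-54)² + (13 + (½)/5))*(21846 - 8449) = -10738 - (3*2916 + (13 + (½)*(⅕)))*13397 = -10738 - (8748 + (13 + ⅒))*13397 = -10738 - (8748 + 131/10)*13397 = -10738 - 87611*13397/10 = -10738 - 1*1173724567/10 = -10738 - 1173724567/10 = -1173831947/10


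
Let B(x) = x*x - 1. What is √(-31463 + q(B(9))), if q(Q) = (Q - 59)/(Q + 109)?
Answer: I*√283166/3 ≈ 177.38*I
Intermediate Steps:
B(x) = -1 + x² (B(x) = x² - 1 = -1 + x²)
q(Q) = (-59 + Q)/(109 + Q)
√(-31463 + q(B(9))) = √(-31463 + (-59 + (-1 + 9²))/(109 + (-1 + 9²))) = √(-31463 + (-59 + (-1 + 81))/(109 + (-1 + 81))) = √(-31463 + (-59 + 80)/(109 + 80)) = √(-31463 + 21/189) = √(-31463 + (1/189)*21) = √(-31463 + ⅑) = √(-283166/9) = I*√283166/3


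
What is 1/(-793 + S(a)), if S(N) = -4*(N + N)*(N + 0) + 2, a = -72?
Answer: -1/42263 ≈ -2.3661e-5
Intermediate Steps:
S(N) = 2 - 8*N**2 (S(N) = -4*2*N*N + 2 = -8*N**2 + 2 = 2 - 8*N**2)
1/(-793 + S(a)) = 1/(-793 + (2 - 8*(-72)**2)) = 1/(-793 + (2 - 8*5184)) = 1/(-793 + (2 - 41472)) = 1/(-793 - 41470) = 1/(-42263) = -1/42263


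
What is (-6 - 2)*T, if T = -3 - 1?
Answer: 32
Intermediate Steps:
T = -4
(-6 - 2)*T = (-6 - 2)*(-4) = -8*(-4) = 32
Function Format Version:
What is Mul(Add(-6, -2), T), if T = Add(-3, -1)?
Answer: 32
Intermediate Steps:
T = -4
Mul(Add(-6, -2), T) = Mul(Add(-6, -2), -4) = Mul(-8, -4) = 32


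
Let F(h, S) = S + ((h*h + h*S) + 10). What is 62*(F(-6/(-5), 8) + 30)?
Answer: 91512/25 ≈ 3660.5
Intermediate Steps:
F(h, S) = 10 + S + h**2 + S*h (F(h, S) = S + ((h**2 + S*h) + 10) = S + (10 + h**2 + S*h) = 10 + S + h**2 + S*h)
62*(F(-6/(-5), 8) + 30) = 62*((10 + 8 + (-6/(-5))**2 + 8*(-6/(-5))) + 30) = 62*((10 + 8 + (-6*(-1/5))**2 + 8*(-6*(-1/5))) + 30) = 62*((10 + 8 + (6/5)**2 + 8*(6/5)) + 30) = 62*((10 + 8 + 36/25 + 48/5) + 30) = 62*(726/25 + 30) = 62*(1476/25) = 91512/25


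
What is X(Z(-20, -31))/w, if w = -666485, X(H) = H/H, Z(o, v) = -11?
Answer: -1/666485 ≈ -1.5004e-6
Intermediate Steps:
X(H) = 1
X(Z(-20, -31))/w = 1/(-666485) = 1*(-1/666485) = -1/666485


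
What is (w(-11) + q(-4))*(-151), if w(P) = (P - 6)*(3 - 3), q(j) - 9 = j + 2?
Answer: -1057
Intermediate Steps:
q(j) = 11 + j (q(j) = 9 + (j + 2) = 9 + (2 + j) = 11 + j)
w(P) = 0 (w(P) = (-6 + P)*0 = 0)
(w(-11) + q(-4))*(-151) = (0 + (11 - 4))*(-151) = (0 + 7)*(-151) = 7*(-151) = -1057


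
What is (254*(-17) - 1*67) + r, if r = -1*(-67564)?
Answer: 63179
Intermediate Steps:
r = 67564
(254*(-17) - 1*67) + r = (254*(-17) - 1*67) + 67564 = (-4318 - 67) + 67564 = -4385 + 67564 = 63179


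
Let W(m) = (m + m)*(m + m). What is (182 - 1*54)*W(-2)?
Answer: 2048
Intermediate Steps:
W(m) = 4*m**2 (W(m) = (2*m)*(2*m) = 4*m**2)
(182 - 1*54)*W(-2) = (182 - 1*54)*(4*(-2)**2) = (182 - 54)*(4*4) = 128*16 = 2048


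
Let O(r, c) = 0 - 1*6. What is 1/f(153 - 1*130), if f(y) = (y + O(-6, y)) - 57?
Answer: -1/40 ≈ -0.025000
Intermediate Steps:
O(r, c) = -6 (O(r, c) = 0 - 6 = -6)
f(y) = -63 + y (f(y) = (y - 6) - 57 = (-6 + y) - 57 = -63 + y)
1/f(153 - 1*130) = 1/(-63 + (153 - 1*130)) = 1/(-63 + (153 - 130)) = 1/(-63 + 23) = 1/(-40) = -1/40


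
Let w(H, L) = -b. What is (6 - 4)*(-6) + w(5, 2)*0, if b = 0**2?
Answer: -12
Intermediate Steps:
b = 0
w(H, L) = 0 (w(H, L) = -1*0 = 0)
(6 - 4)*(-6) + w(5, 2)*0 = (6 - 4)*(-6) + 0*0 = 2*(-6) + 0 = -12 + 0 = -12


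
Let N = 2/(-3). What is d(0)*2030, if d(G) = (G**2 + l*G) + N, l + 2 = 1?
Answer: -4060/3 ≈ -1353.3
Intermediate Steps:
l = -1 (l = -2 + 1 = -1)
N = -2/3 (N = 2*(-1/3) = -2/3 ≈ -0.66667)
d(G) = -2/3 + G**2 - G (d(G) = (G**2 - G) - 2/3 = -2/3 + G**2 - G)
d(0)*2030 = (-2/3 + 0**2 - 1*0)*2030 = (-2/3 + 0 + 0)*2030 = -2/3*2030 = -4060/3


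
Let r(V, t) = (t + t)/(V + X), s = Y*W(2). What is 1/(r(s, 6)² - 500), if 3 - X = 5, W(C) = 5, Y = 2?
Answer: -4/1991 ≈ -0.0020090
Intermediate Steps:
X = -2 (X = 3 - 1*5 = 3 - 5 = -2)
s = 10 (s = 2*5 = 10)
r(V, t) = 2*t/(-2 + V) (r(V, t) = (t + t)/(V - 2) = (2*t)/(-2 + V) = 2*t/(-2 + V))
1/(r(s, 6)² - 500) = 1/((2*6/(-2 + 10))² - 500) = 1/((2*6/8)² - 500) = 1/((2*6*(⅛))² - 500) = 1/((3/2)² - 500) = 1/(9/4 - 500) = 1/(-1991/4) = -4/1991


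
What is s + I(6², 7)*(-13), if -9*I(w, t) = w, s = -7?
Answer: 45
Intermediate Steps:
I(w, t) = -w/9
s + I(6², 7)*(-13) = -7 - ⅑*6²*(-13) = -7 - ⅑*36*(-13) = -7 - 4*(-13) = -7 + 52 = 45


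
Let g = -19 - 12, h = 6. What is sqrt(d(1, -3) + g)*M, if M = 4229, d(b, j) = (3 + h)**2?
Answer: 21145*sqrt(2) ≈ 29904.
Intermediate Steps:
g = -31
d(b, j) = 81 (d(b, j) = (3 + 6)**2 = 9**2 = 81)
sqrt(d(1, -3) + g)*M = sqrt(81 - 31)*4229 = sqrt(50)*4229 = (5*sqrt(2))*4229 = 21145*sqrt(2)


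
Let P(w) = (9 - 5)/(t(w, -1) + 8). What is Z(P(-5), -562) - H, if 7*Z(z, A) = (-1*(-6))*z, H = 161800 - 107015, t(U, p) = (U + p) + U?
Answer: -383503/7 ≈ -54786.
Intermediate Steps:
t(U, p) = p + 2*U
H = 54785
P(w) = 4/(7 + 2*w) (P(w) = (9 - 5)/((-1 + 2*w) + 8) = 4/(7 + 2*w))
Z(z, A) = 6*z/7 (Z(z, A) = ((-1*(-6))*z)/7 = (6*z)/7 = 6*z/7)
Z(P(-5), -562) - H = 6*(4/(7 + 2*(-5)))/7 - 1*54785 = 6*(4/(7 - 10))/7 - 54785 = 6*(4/(-3))/7 - 54785 = 6*(4*(-1/3))/7 - 54785 = (6/7)*(-4/3) - 54785 = -8/7 - 54785 = -383503/7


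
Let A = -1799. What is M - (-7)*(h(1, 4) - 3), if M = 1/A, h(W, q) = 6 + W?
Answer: 50371/1799 ≈ 27.999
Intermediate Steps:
M = -1/1799 (M = 1/(-1799) = -1/1799 ≈ -0.00055586)
M - (-7)*(h(1, 4) - 3) = -1/1799 - (-7)*((6 + 1) - 3) = -1/1799 - (-7)*(7 - 3) = -1/1799 - (-7)*4 = -1/1799 - 1*(-28) = -1/1799 + 28 = 50371/1799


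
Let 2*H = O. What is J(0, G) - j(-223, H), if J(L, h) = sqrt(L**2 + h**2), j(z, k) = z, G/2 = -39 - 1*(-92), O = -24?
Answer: 329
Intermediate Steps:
H = -12 (H = (1/2)*(-24) = -12)
G = 106 (G = 2*(-39 - 1*(-92)) = 2*(-39 + 92) = 2*53 = 106)
J(0, G) - j(-223, H) = sqrt(0**2 + 106**2) - 1*(-223) = sqrt(0 + 11236) + 223 = sqrt(11236) + 223 = 106 + 223 = 329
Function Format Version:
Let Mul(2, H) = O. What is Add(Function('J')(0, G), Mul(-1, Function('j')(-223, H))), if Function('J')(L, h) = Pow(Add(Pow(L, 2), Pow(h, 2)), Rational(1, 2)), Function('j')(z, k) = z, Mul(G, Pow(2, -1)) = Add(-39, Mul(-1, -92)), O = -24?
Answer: 329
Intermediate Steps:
H = -12 (H = Mul(Rational(1, 2), -24) = -12)
G = 106 (G = Mul(2, Add(-39, Mul(-1, -92))) = Mul(2, Add(-39, 92)) = Mul(2, 53) = 106)
Add(Function('J')(0, G), Mul(-1, Function('j')(-223, H))) = Add(Pow(Add(Pow(0, 2), Pow(106, 2)), Rational(1, 2)), Mul(-1, -223)) = Add(Pow(Add(0, 11236), Rational(1, 2)), 223) = Add(Pow(11236, Rational(1, 2)), 223) = Add(106, 223) = 329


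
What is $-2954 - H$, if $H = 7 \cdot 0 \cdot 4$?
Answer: $-2954$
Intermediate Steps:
$H = 0$ ($H = 0 \cdot 4 = 0$)
$-2954 - H = -2954 - 0 = -2954 + 0 = -2954$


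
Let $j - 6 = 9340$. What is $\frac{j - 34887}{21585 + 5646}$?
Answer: $- \frac{25541}{27231} \approx -0.93794$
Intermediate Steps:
$j = 9346$ ($j = 6 + 9340 = 9346$)
$\frac{j - 34887}{21585 + 5646} = \frac{9346 - 34887}{21585 + 5646} = - \frac{25541}{27231}$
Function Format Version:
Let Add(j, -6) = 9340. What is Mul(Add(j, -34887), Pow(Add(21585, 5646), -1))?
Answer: Rational(-25541, 27231) ≈ -0.93794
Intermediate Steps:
j = 9346 (j = Add(6, 9340) = 9346)
Mul(Add(j, -34887), Pow(Add(21585, 5646), -1)) = Mul(Add(9346, -34887), Pow(Add(21585, 5646), -1)) = Mul(-25541, Pow(27231, -1)) = Mul(-25541, Rational(1, 27231)) = Rational(-25541, 27231)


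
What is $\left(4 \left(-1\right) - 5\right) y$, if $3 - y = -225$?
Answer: $-2052$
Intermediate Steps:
$y = 228$ ($y = 3 - -225 = 3 + 225 = 228$)
$\left(4 \left(-1\right) - 5\right) y = \left(4 \left(-1\right) - 5\right) 228 = \left(-4 - 5\right) 228 = \left(-9\right) 228 = -2052$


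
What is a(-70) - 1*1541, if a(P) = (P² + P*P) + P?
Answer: 8189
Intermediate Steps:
a(P) = P + 2*P² (a(P) = (P² + P²) + P = 2*P² + P = P + 2*P²)
a(-70) - 1*1541 = -70*(1 + 2*(-70)) - 1*1541 = -70*(1 - 140) - 1541 = -70*(-139) - 1541 = 9730 - 1541 = 8189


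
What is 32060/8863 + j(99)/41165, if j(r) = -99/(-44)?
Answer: 5279079367/1459381580 ≈ 3.6173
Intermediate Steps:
j(r) = 9/4 (j(r) = -99*(-1/44) = 9/4)
32060/8863 + j(99)/41165 = 32060/8863 + (9/4)/41165 = 32060*(1/8863) + (9/4)*(1/41165) = 32060/8863 + 9/164660 = 5279079367/1459381580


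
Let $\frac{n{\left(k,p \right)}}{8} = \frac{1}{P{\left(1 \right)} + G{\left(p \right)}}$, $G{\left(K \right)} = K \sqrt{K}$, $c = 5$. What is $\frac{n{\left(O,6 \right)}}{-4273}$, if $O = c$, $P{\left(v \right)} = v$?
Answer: $\frac{8}{918695} - \frac{48 \sqrt{6}}{918695} \approx -0.00011927$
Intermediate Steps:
$O = 5$
$G{\left(K \right)} = K^{\frac{3}{2}}$
$n{\left(k,p \right)} = \frac{8}{1 + p^{\frac{3}{2}}}$
$\frac{n{\left(O,6 \right)}}{-4273} = \frac{8 \frac{1}{1 + 6^{\frac{3}{2}}}}{-4273} = \frac{8}{1 + 6 \sqrt{6}} \left(- \frac{1}{4273}\right) = - \frac{8}{4273 \left(1 + 6 \sqrt{6}\right)}$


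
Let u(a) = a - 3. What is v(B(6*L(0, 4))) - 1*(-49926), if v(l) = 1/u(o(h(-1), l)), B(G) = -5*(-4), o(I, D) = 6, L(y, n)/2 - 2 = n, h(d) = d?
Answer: 149779/3 ≈ 49926.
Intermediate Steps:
L(y, n) = 4 + 2*n
u(a) = -3 + a
B(G) = 20
v(l) = ⅓ (v(l) = 1/(-3 + 6) = 1/3 = ⅓)
v(B(6*L(0, 4))) - 1*(-49926) = ⅓ - 1*(-49926) = ⅓ + 49926 = 149779/3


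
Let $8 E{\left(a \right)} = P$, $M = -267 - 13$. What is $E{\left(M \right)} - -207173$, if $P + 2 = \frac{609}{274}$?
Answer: $\frac{454123277}{2192} \approx 2.0717 \cdot 10^{5}$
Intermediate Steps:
$M = -280$
$P = \frac{61}{274}$ ($P = -2 + \frac{609}{274} = \frac{61}{274} \approx 0.22263$)
$E{\left(a \right)} = \frac{61}{2192}$ ($E{\left(a \right)} = \frac{1}{8} \cdot \frac{61}{274} = \frac{61}{2192}$)
$E{\left(M \right)} - -207173 = \frac{61}{2192} - -207173 = \frac{61}{2192} + 207173 = \frac{454123277}{2192}$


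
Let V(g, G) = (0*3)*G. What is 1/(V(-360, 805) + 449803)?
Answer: 1/449803 ≈ 2.2232e-6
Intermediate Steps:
V(g, G) = 0 (V(g, G) = 0*G = 0)
1/(V(-360, 805) + 449803) = 1/(0 + 449803) = 1/449803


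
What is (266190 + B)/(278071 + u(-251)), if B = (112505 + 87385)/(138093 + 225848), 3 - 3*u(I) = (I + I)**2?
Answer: 72658241010/52972704373 ≈ 1.3716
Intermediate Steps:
u(I) = 1 - 4*I**2/3 (u(I) = 1 - (I + I)**2/3 = 1 - 4*I**2/3)
B = 199890/363941 ≈ 0.54924
(266190 + B)/(278071 + u(-251)) = (266190 + 199890/363941)/(278071 + (1 - 4/3*(-251)**2)) = 96877654680/(363941*(278071 + (1 - 4/3*63001))) = 96877654680/(363941*(278071 + (1 - 252004/3))) = 96877654680/(363941*(278071 - 252001/3)) = 96877654680/(363941*(582212/3)) = (96877654680/363941)*(3/582212) = 72658241010/52972704373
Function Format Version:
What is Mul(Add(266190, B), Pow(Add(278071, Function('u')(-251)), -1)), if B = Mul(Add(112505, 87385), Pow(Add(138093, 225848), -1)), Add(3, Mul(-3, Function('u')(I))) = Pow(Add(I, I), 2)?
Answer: Rational(72658241010, 52972704373) ≈ 1.3716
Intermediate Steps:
Function('u')(I) = Add(1, Mul(Rational(-4, 3), Pow(I, 2))) (Function('u')(I) = Add(1, Mul(Rational(-1, 3), Pow(Add(I, I), 2))) = Add(1, Mul(Rational(-1, 3), Pow(Mul(2, I), 2))) = Add(1, Mul(Rational(-1, 3), Mul(4, Pow(I, 2)))) = Add(1, Mul(Rational(-4, 3), Pow(I, 2))))
B = Rational(199890, 363941) (B = Mul(199890, Pow(363941, -1)) = Mul(199890, Rational(1, 363941)) = Rational(199890, 363941) ≈ 0.54924)
Mul(Add(266190, B), Pow(Add(278071, Function('u')(-251)), -1)) = Mul(Add(266190, Rational(199890, 363941)), Pow(Add(278071, Add(1, Mul(Rational(-4, 3), Pow(-251, 2)))), -1)) = Mul(Rational(96877654680, 363941), Pow(Add(278071, Add(1, Mul(Rational(-4, 3), 63001))), -1)) = Mul(Rational(96877654680, 363941), Pow(Add(278071, Add(1, Rational(-252004, 3))), -1)) = Mul(Rational(96877654680, 363941), Pow(Add(278071, Rational(-252001, 3)), -1)) = Mul(Rational(96877654680, 363941), Pow(Rational(582212, 3), -1)) = Mul(Rational(96877654680, 363941), Rational(3, 582212)) = Rational(72658241010, 52972704373)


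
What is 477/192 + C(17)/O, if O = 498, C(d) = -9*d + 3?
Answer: 11597/5312 ≈ 2.1832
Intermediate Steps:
C(d) = 3 - 9*d
477/192 + C(17)/O = 477/192 + (3 - 9*17)/498 = 477*(1/192) + (3 - 153)*(1/498) = 159/64 - 150*1/498 = 159/64 - 25/83 = 11597/5312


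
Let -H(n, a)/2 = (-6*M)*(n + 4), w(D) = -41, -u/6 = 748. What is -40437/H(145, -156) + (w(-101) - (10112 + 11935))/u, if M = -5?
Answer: 1435409/151980 ≈ 9.4447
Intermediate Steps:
u = -4488 (u = -6*748 = -4488)
H(n, a) = -240 - 60*n (H(n, a) = -2*(-6*(-5))*(n + 4) = -60*(4 + n) = -2*(120 + 30*n) = -240 - 60*n)
-40437/H(145, -156) + (w(-101) - (10112 + 11935))/u = -40437/(-240 - 60*145) + (-41 - (10112 + 11935))/(-4488) = -40437/(-240 - 8700) + (-41 - 1*22047)*(-1/4488) = -40437/(-8940) + (-41 - 22047)*(-1/4488) = -40437*(-1/8940) - 22088*(-1/4488) = 13479/2980 + 251/51 = 1435409/151980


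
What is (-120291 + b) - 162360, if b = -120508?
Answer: -403159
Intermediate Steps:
(-120291 + b) - 162360 = (-120291 - 120508) - 162360 = -240799 - 162360 = -403159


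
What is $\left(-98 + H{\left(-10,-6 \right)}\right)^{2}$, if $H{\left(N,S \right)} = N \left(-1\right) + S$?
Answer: $8836$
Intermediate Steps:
$H{\left(N,S \right)} = S - N$ ($H{\left(N,S \right)} = - N + S = S - N$)
$\left(-98 + H{\left(-10,-6 \right)}\right)^{2} = \left(-98 - -4\right)^{2} = \left(-98 + \left(-6 + 10\right)\right)^{2} = \left(-98 + 4\right)^{2} = \left(-94\right)^{2} = 8836$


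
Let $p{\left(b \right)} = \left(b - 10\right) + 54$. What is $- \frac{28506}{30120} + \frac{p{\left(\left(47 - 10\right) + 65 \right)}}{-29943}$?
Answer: $- \frac{142992113}{150313860} \approx -0.95129$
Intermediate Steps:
$p{\left(b \right)} = 44 + b$ ($p{\left(b \right)} = \left(-10 + b\right) + 54 = 44 + b$)
$- \frac{28506}{30120} + \frac{p{\left(\left(47 - 10\right) + 65 \right)}}{-29943} = - \frac{28506}{30120} + \frac{44 + \left(\left(47 - 10\right) + 65\right)}{-29943} = \left(-28506\right) \frac{1}{30120} + \left(44 + \left(37 + 65\right)\right) \left(- \frac{1}{29943}\right) = - \frac{4751}{5020} + \left(44 + 102\right) \left(- \frac{1}{29943}\right) = - \frac{4751}{5020} + 146 \left(- \frac{1}{29943}\right) = - \frac{4751}{5020} - \frac{146}{29943} = - \frac{142992113}{150313860}$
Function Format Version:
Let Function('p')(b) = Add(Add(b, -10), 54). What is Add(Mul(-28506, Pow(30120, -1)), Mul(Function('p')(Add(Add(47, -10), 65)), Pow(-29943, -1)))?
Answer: Rational(-142992113, 150313860) ≈ -0.95129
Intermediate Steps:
Function('p')(b) = Add(44, b) (Function('p')(b) = Add(Add(-10, b), 54) = Add(44, b))
Add(Mul(-28506, Pow(30120, -1)), Mul(Function('p')(Add(Add(47, -10), 65)), Pow(-29943, -1))) = Add(Mul(-28506, Pow(30120, -1)), Mul(Add(44, Add(Add(47, -10), 65)), Pow(-29943, -1))) = Add(Mul(-28506, Rational(1, 30120)), Mul(Add(44, Add(37, 65)), Rational(-1, 29943))) = Add(Rational(-4751, 5020), Mul(Add(44, 102), Rational(-1, 29943))) = Add(Rational(-4751, 5020), Mul(146, Rational(-1, 29943))) = Add(Rational(-4751, 5020), Rational(-146, 29943)) = Rational(-142992113, 150313860)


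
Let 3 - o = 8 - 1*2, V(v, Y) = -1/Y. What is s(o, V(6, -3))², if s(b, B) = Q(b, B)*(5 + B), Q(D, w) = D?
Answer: 256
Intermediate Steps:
o = -3 (o = 3 - (8 - 1*2) = 3 - (8 - 2) = 3 - 1*6 = 3 - 6 = -3)
s(b, B) = b*(5 + B)
s(o, V(6, -3))² = (-3*(5 - 1/(-3)))² = (-3*(5 - 1*(-⅓)))² = (-3*(5 + ⅓))² = (-3*16/3)² = (-16)² = 256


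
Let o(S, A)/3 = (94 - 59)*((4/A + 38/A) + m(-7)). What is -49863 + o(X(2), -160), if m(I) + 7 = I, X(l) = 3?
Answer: -821769/16 ≈ -51361.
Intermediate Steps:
m(I) = -7 + I
o(S, A) = -1470 + 4410/A (o(S, A) = 3*((94 - 59)*((4/A + 38/A) + (-7 - 7))) = 3*(35*(42/A - 14)) = 3*(35*(-14 + 42/A)) = 3*(-490 + 1470/A) = -1470 + 4410/A)
-49863 + o(X(2), -160) = -49863 + (-1470 + 4410/(-160)) = -49863 + (-1470 + 4410*(-1/160)) = -49863 + (-1470 - 441/16) = -49863 - 23961/16 = -821769/16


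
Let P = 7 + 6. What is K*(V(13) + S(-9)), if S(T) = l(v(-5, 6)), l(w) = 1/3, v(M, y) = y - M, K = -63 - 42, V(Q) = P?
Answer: -1400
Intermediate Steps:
P = 13
V(Q) = 13
K = -105
l(w) = 1/3
S(T) = 1/3
K*(V(13) + S(-9)) = -105*(13 + 1/3) = -105*40/3 = -1400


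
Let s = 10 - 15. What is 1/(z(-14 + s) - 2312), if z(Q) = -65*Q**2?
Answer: -1/25777 ≈ -3.8794e-5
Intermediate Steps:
s = -5
1/(z(-14 + s) - 2312) = 1/(-65*(-14 - 5)**2 - 2312) = 1/(-65*(-19)**2 - 2312) = 1/(-65*361 - 2312) = 1/(-23465 - 2312) = 1/(-25777) = -1/25777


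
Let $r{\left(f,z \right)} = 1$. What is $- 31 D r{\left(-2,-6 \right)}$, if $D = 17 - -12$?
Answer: $-899$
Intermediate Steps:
$D = 29$ ($D = 17 + 12 = 29$)
$- 31 D r{\left(-2,-6 \right)} = \left(-31\right) 29 \cdot 1 = \left(-899\right) 1 = -899$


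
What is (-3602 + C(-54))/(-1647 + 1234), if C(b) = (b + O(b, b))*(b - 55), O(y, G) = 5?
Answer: -1739/413 ≈ -4.2107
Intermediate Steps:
C(b) = (-55 + b)*(5 + b) (C(b) = (b + 5)*(b - 55) = (5 + b)*(-55 + b) = (-55 + b)*(5 + b))
(-3602 + C(-54))/(-1647 + 1234) = (-3602 + (-275 + (-54)² - 50*(-54)))/(-1647 + 1234) = (-3602 + (-275 + 2916 + 2700))/(-413) = (-3602 + 5341)*(-1/413) = 1739*(-1/413) = -1739/413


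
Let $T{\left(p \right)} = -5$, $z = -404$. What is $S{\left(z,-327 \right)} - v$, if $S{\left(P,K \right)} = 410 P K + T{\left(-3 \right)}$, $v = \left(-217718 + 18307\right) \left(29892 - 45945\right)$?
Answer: $-3146980508$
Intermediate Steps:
$v = 3201144783$ ($v = \left(-199411\right) \left(-16053\right) = 3201144783$)
$S{\left(P,K \right)} = -5 + 410 K P$ ($S{\left(P,K \right)} = 410 P K - 5 = 410 K P - 5 = -5 + 410 K P$)
$S{\left(z,-327 \right)} - v = \left(-5 + 410 \left(-327\right) \left(-404\right)\right) - 3201144783 = \left(-5 + 54164280\right) - 3201144783 = 54164275 - 3201144783 = -3146980508$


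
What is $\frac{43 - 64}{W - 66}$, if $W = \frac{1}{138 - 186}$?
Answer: $\frac{1008}{3169} \approx 0.31808$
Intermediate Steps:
$W = - \frac{1}{48}$ ($W = \frac{1}{-48} = - \frac{1}{48} \approx -0.020833$)
$\frac{43 - 64}{W - 66} = \frac{43 - 64}{- \frac{1}{48} - 66} = - \frac{21}{- \frac{3169}{48}} = \left(-21\right) \left(- \frac{48}{3169}\right) = \frac{1008}{3169}$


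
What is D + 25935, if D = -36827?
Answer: -10892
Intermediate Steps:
D + 25935 = -36827 + 25935 = -10892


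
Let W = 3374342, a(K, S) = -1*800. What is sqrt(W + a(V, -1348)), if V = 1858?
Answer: 3*sqrt(374838) ≈ 1836.7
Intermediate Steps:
a(K, S) = -800
sqrt(W + a(V, -1348)) = sqrt(3374342 - 800) = sqrt(3373542) = 3*sqrt(374838)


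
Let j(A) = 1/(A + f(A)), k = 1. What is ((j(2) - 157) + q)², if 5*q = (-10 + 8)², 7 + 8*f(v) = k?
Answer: 603729/25 ≈ 24149.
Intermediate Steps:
f(v) = -¾ (f(v) = -7/8 + (⅛)*1 = -7/8 + ⅛ = -¾)
j(A) = 1/(-¾ + A) (j(A) = 1/(A - ¾) = 1/(-¾ + A))
q = ⅘ (q = (-10 + 8)²/5 = (⅕)*(-2)² = (⅕)*4 = ⅘ ≈ 0.80000)
((j(2) - 157) + q)² = ((4/(-3 + 4*2) - 157) + ⅘)² = ((4/(-3 + 8) - 157) + ⅘)² = ((4/5 - 157) + ⅘)² = ((4*(⅕) - 157) + ⅘)² = ((⅘ - 157) + ⅘)² = (-781/5 + ⅘)² = (-777/5)² = 603729/25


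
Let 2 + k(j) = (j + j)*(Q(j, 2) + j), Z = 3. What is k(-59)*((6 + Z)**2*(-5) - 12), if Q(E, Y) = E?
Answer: -5805474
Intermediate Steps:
k(j) = -2 + 4*j**2 (k(j) = -2 + (j + j)*(j + j) = -2 + (2*j)*(2*j) = -2 + 4*j**2)
k(-59)*((6 + Z)**2*(-5) - 12) = (-2 + 4*(-59)**2)*((6 + 3)**2*(-5) - 12) = (-2 + 4*3481)*(9**2*(-5) - 12) = (-2 + 13924)*(81*(-5) - 12) = 13922*(-405 - 12) = 13922*(-417) = -5805474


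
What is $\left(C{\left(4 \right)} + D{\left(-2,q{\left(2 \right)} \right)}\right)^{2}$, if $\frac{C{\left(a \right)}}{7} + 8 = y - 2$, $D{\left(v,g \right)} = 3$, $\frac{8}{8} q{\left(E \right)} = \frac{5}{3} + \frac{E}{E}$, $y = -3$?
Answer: $7744$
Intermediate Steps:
$q{\left(E \right)} = \frac{8}{3}$ ($q{\left(E \right)} = \frac{5}{3} + \frac{E}{E} = 5 \cdot \frac{1}{3} + 1 = \frac{5}{3} + 1 = \frac{8}{3}$)
$C{\left(a \right)} = -91$ ($C{\left(a \right)} = -56 + 7 \left(-3 - 2\right) = -56 + 7 \left(-5\right) = -56 - 35 = -91$)
$\left(C{\left(4 \right)} + D{\left(-2,q{\left(2 \right)} \right)}\right)^{2} = \left(-91 + 3\right)^{2} = \left(-88\right)^{2} = 7744$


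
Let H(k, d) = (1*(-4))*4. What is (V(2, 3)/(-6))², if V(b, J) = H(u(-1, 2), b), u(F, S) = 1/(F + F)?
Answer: 64/9 ≈ 7.1111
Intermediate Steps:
u(F, S) = 1/(2*F)
H(k, d) = -16 (H(k, d) = -4*4 = -16)
V(b, J) = -16
(V(2, 3)/(-6))² = (-16/(-6))² = (-16*(-⅙))² = (8/3)² = 64/9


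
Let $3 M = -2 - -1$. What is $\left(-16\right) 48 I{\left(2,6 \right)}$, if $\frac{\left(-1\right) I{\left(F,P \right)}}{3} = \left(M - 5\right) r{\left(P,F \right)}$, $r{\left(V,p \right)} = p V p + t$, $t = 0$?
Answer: $-294912$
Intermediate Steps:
$M = - \frac{1}{3}$ ($M = \frac{-2 - -1}{3} = \frac{-2 + 1}{3} = \frac{1}{3} \left(-1\right) = - \frac{1}{3} \approx -0.33333$)
$r{\left(V,p \right)} = V p^{2}$ ($r{\left(V,p \right)} = p V p + 0 = V p p + 0 = V p^{2} + 0 = V p^{2}$)
$I{\left(F,P \right)} = 16 P F^{2}$ ($I{\left(F,P \right)} = - 3 \left(- \frac{1}{3} - 5\right) P F^{2} = - 3 \left(- \frac{16 P F^{2}}{3}\right) = 16 P F^{2}$)
$\left(-16\right) 48 I{\left(2,6 \right)} = \left(-16\right) 48 \cdot 16 \cdot 6 \cdot 2^{2} = - 768 \cdot 16 \cdot 6 \cdot 4 = \left(-768\right) 384 = -294912$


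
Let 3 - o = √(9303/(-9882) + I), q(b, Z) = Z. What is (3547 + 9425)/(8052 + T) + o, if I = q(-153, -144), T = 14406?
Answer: 13391/3743 - I*√174741942/1098 ≈ 3.5776 - 12.039*I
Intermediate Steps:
I = -144
o = 3 - I*√174741942/1098 (o = 3 - √(9303/(-9882) - 144) = 3 - √(9303*(-1/9882) - 144) = 3 - √(-3101/3294 - 144) = 3 - √(-477437/3294) = 3 - I*√174741942/1098 ≈ 3.0 - 12.039*I)
(3547 + 9425)/(8052 + T) + o = (3547 + 9425)/(8052 + 14406) + (3 - I*√174741942/1098) = 12972/22458 + (3 - I*√174741942/1098) = 12972*(1/22458) + (3 - I*√174741942/1098) = 2162/3743 + (3 - I*√174741942/1098) = 13391/3743 - I*√174741942/1098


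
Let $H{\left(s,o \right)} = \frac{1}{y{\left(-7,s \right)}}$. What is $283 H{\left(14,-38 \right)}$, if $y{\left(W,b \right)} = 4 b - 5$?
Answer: $\frac{283}{51} \approx 5.549$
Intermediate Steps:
$y{\left(W,b \right)} = -5 + 4 b$
$H{\left(s,o \right)} = \frac{1}{-5 + 4 s}$
$283 H{\left(14,-38 \right)} = \frac{283}{-5 + 4 \cdot 14} = \frac{283}{-5 + 56} = \frac{283}{51}$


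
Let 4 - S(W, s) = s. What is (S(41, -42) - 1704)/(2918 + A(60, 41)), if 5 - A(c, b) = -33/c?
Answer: -33160/58471 ≈ -0.56712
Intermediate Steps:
S(W, s) = 4 - s
A(c, b) = 5 + 33/c (A(c, b) = 5 - (-33)/c = 5 + 33/c)
(S(41, -42) - 1704)/(2918 + A(60, 41)) = ((4 - 1*(-42)) - 1704)/(2918 + (5 + 33/60)) = ((4 + 42) - 1704)/(2918 + (5 + 33*(1/60))) = (46 - 1704)/(2918 + (5 + 11/20)) = -1658/(2918 + 111/20) = -1658/58471/20 = -1658*20/58471 = -33160/58471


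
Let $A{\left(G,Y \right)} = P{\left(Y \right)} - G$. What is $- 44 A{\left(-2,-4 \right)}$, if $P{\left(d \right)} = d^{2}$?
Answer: $-792$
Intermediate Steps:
$A{\left(G,Y \right)} = Y^{2} - G$
$- 44 A{\left(-2,-4 \right)} = - 44 \left(\left(-4\right)^{2} - -2\right) = - 44 \left(16 + 2\right) = \left(-44\right) 18 = -792$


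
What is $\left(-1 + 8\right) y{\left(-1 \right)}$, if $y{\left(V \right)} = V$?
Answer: $-7$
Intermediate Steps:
$\left(-1 + 8\right) y{\left(-1 \right)} = \left(-1 + 8\right) \left(-1\right) = 7 \left(-1\right) = -7$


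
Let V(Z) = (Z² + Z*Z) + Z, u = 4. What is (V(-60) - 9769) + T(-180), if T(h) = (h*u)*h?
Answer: 126971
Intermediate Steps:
T(h) = 4*h² (T(h) = (h*4)*h = (4*h)*h = 4*h²)
V(Z) = Z + 2*Z² (V(Z) = (Z² + Z²) + Z = 2*Z² + Z = Z + 2*Z²)
(V(-60) - 9769) + T(-180) = (-60*(1 + 2*(-60)) - 9769) + 4*(-180)² = (-60*(1 - 120) - 9769) + 4*32400 = (-60*(-119) - 9769) + 129600 = (7140 - 9769) + 129600 = -2629 + 129600 = 126971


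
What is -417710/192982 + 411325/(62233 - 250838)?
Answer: -15816051570/3639737011 ≈ -4.3454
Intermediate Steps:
-417710/192982 + 411325/(62233 - 250838) = -417710*1/192982 + 411325/(-188605) = -208855/96491 + 411325*(-1/188605) = -208855/96491 - 82265/37721 = -15816051570/3639737011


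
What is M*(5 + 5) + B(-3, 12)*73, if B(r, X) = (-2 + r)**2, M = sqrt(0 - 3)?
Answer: 1825 + 10*I*sqrt(3) ≈ 1825.0 + 17.32*I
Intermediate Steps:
M = I*sqrt(3) (M = sqrt(-3) = I*sqrt(3) ≈ 1.732*I)
M*(5 + 5) + B(-3, 12)*73 = (I*sqrt(3))*(5 + 5) + (-2 - 3)**2*73 = (I*sqrt(3))*10 + (-5)**2*73 = 10*I*sqrt(3) + 25*73 = 10*I*sqrt(3) + 1825 = 1825 + 10*I*sqrt(3)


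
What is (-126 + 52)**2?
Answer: 5476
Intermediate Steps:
(-126 + 52)**2 = (-74)**2 = 5476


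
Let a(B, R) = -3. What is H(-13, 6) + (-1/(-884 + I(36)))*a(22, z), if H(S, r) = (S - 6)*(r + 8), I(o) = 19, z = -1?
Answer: -230093/865 ≈ -266.00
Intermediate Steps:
H(S, r) = (-6 + S)*(8 + r)
H(-13, 6) + (-1/(-884 + I(36)))*a(22, z) = (-48 - 6*6 + 8*(-13) - 13*6) - 1/(-884 + 19)*(-3) = (-48 - 36 - 104 - 78) - 1/(-865)*(-3) = -266 - 1*(-1/865)*(-3) = -266 + (1/865)*(-3) = -266 - 3/865 = -230093/865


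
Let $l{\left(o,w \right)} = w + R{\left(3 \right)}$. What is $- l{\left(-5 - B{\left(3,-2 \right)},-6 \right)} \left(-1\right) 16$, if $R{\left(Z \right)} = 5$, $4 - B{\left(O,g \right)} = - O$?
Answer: $-16$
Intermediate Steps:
$B{\left(O,g \right)} = 4 + O$ ($B{\left(O,g \right)} = 4 - - O = 4 + O$)
$l{\left(o,w \right)} = 5 + w$ ($l{\left(o,w \right)} = w + 5 = 5 + w$)
$- l{\left(-5 - B{\left(3,-2 \right)},-6 \right)} \left(-1\right) 16 = - (5 - 6) \left(-1\right) 16 = \left(-1\right) \left(-1\right) \left(-1\right) 16 = 1 \left(-1\right) 16 = \left(-1\right) 16 = -16$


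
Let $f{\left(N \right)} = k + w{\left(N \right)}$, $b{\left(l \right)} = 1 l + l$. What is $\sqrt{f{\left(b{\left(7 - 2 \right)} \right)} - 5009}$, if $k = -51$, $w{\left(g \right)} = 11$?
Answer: $3 i \sqrt{561} \approx 71.056 i$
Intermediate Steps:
$b{\left(l \right)} = 2 l$ ($b{\left(l \right)} = l + l = 2 l$)
$f{\left(N \right)} = -40$ ($f{\left(N \right)} = -51 + 11 = -40$)
$\sqrt{f{\left(b{\left(7 - 2 \right)} \right)} - 5009} = \sqrt{-40 - 5009} = \sqrt{-5049} = 3 i \sqrt{561}$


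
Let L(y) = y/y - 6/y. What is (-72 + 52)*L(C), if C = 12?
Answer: -10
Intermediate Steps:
L(y) = 1 - 6/y
(-72 + 52)*L(C) = (-72 + 52)*((-6 + 12)/12) = -5*6/3 = -20*½ = -10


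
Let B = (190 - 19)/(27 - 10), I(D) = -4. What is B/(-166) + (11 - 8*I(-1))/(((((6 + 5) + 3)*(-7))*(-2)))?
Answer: 43915/276556 ≈ 0.15879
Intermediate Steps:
B = 171/17 ≈ 10.059
B/(-166) + (11 - 8*I(-1))/(((((6 + 5) + 3)*(-7))*(-2))) = (171/17)/(-166) + (11 - 8*(-4))/(((((6 + 5) + 3)*(-7))*(-2))) = (171/17)*(-1/166) + (11 + 32)/((((11 + 3)*(-7))*(-2))) = -171/2822 + 43/(((14*(-7))*(-2))) = -171/2822 + 43/((-98*(-2))) = -171/2822 + 43/196 = 43915/276556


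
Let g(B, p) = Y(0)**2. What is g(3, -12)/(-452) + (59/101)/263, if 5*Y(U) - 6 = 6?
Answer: -789593/75040475 ≈ -0.010522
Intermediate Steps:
Y(U) = 12/5 (Y(U) = 6/5 + (1/5)*6 = 6/5 + 6/5 = 12/5)
g(B, p) = 144/25 (g(B, p) = (12/5)**2 = 144/25)
g(3, -12)/(-452) + (59/101)/263 = (144/25)/(-452) + (59/101)/263 = (144/25)*(-1/452) + (59*(1/101))*(1/263) = -36/2825 + (59/101)*(1/263) = -36/2825 + 59/26563 = -789593/75040475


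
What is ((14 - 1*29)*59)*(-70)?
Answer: 61950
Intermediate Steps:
((14 - 1*29)*59)*(-70) = ((14 - 29)*59)*(-70) = -15*59*(-70) = -885*(-70) = 61950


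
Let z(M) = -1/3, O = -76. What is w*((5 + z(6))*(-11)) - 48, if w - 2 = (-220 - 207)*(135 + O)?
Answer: 1293090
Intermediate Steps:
z(M) = -⅓ (z(M) = -1*⅓ = -⅓)
w = -25191 (w = 2 + (-220 - 207)*(135 - 76) = 2 - 427*59 = 2 - 25193 = -25191)
w*((5 + z(6))*(-11)) - 48 = -25191*(5 - ⅓)*(-11) - 48 = -117558*(-11) - 48 = -25191*(-154/3) - 48 = 1293138 - 48 = 1293090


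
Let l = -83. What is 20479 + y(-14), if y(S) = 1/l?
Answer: 1699756/83 ≈ 20479.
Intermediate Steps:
y(S) = -1/83 (y(S) = 1/(-83) = -1/83)
20479 + y(-14) = 20479 - 1/83 = 1699756/83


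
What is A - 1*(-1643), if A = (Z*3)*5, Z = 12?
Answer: 1823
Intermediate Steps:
A = 180 (A = (12*3)*5 = 36*5 = 180)
A - 1*(-1643) = 180 - 1*(-1643) = 180 + 1643 = 1823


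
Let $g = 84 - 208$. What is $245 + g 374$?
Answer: $-46131$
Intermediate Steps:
$g = -124$ ($g = 84 - 208 = -124$)
$245 + g 374 = 245 - 46376 = -46131$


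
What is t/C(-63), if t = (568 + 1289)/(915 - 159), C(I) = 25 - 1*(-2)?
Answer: 619/6804 ≈ 0.090976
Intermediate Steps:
C(I) = 27 (C(I) = 25 + 2 = 27)
t = 619/252 (t = 1857/756 = 1857*(1/756) = 619/252 ≈ 2.4563)
t/C(-63) = (619/252)/27 = (619/252)*(1/27) = 619/6804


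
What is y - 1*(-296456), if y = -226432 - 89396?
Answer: -19372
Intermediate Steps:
y = -315828
y - 1*(-296456) = -315828 - 1*(-296456) = -315828 + 296456 = -19372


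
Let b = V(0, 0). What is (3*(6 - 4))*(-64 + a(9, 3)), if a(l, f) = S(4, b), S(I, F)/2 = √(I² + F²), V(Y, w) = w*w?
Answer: -336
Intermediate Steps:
V(Y, w) = w²
b = 0 (b = 0² = 0)
S(I, F) = 2*√(F² + I²) (S(I, F) = 2*√(I² + F²) = 2*√(F² + I²))
a(l, f) = 8 (a(l, f) = 2*√(0² + 4²) = 2*√(0 + 16) = 2*√16 = 2*4 = 8)
(3*(6 - 4))*(-64 + a(9, 3)) = (3*(6 - 4))*(-64 + 8) = (3*2)*(-56) = 6*(-56) = -336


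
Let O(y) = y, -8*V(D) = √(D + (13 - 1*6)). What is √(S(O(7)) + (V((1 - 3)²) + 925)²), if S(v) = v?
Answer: √(54760459 - 14800*√11)/8 ≈ 924.59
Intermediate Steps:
V(D) = -√(7 + D)/8 (V(D) = -√(D + (13 - 1*6))/8 = -√(D + (13 - 6))/8 = -√(D + 7)/8 = -√(7 + D)/8)
√(S(O(7)) + (V((1 - 3)²) + 925)²) = √(7 + (-√(7 + (1 - 3)²)/8 + 925)²) = √(7 + (-√(7 + (-2)²)/8 + 925)²) = √(7 + (-√(7 + 4)/8 + 925)²) = √(7 + (-√11/8 + 925)²) = √(7 + (925 - √11/8)²)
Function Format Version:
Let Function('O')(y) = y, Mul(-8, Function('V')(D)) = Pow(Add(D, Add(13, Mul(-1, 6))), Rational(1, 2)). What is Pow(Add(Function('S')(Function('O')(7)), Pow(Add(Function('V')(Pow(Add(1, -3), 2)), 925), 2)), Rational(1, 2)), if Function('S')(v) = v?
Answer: Mul(Rational(1, 8), Pow(Add(54760459, Mul(-14800, Pow(11, Rational(1, 2)))), Rational(1, 2))) ≈ 924.59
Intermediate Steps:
Function('V')(D) = Mul(Rational(-1, 8), Pow(Add(7, D), Rational(1, 2))) (Function('V')(D) = Mul(Rational(-1, 8), Pow(Add(D, Add(13, Mul(-1, 6))), Rational(1, 2))) = Mul(Rational(-1, 8), Pow(Add(D, Add(13, -6)), Rational(1, 2))) = Mul(Rational(-1, 8), Pow(Add(D, 7), Rational(1, 2))) = Mul(Rational(-1, 8), Pow(Add(7, D), Rational(1, 2))))
Pow(Add(Function('S')(Function('O')(7)), Pow(Add(Function('V')(Pow(Add(1, -3), 2)), 925), 2)), Rational(1, 2)) = Pow(Add(7, Pow(Add(Mul(Rational(-1, 8), Pow(Add(7, Pow(Add(1, -3), 2)), Rational(1, 2))), 925), 2)), Rational(1, 2)) = Pow(Add(7, Pow(Add(Mul(Rational(-1, 8), Pow(Add(7, Pow(-2, 2)), Rational(1, 2))), 925), 2)), Rational(1, 2)) = Pow(Add(7, Pow(Add(Mul(Rational(-1, 8), Pow(Add(7, 4), Rational(1, 2))), 925), 2)), Rational(1, 2)) = Pow(Add(7, Pow(Add(Mul(Rational(-1, 8), Pow(11, Rational(1, 2))), 925), 2)), Rational(1, 2)) = Pow(Add(7, Pow(Add(925, Mul(Rational(-1, 8), Pow(11, Rational(1, 2)))), 2)), Rational(1, 2))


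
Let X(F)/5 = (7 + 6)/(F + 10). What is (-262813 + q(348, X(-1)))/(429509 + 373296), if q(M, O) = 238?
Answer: -52515/160561 ≈ -0.32707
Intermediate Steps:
X(F) = 65/(10 + F) (X(F) = 5*((7 + 6)/(F + 10)) = 5*(13/(10 + F)) = 65/(10 + F))
(-262813 + q(348, X(-1)))/(429509 + 373296) = (-262813 + 238)/(429509 + 373296) = -262575/802805 = -262575*1/802805 = -52515/160561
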